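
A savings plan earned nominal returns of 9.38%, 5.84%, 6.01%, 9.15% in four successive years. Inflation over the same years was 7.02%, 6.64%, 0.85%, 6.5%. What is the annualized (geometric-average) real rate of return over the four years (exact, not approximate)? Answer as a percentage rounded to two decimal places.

Compound the nominal returns: 1.0938 × 1.0584 × 1.0601 × 1.0915 = 1.33954814.
Compound inflation: 1.0702 × 1.0664 × 1.0085 × 1.0650 = 1.22577453.
Deflate: 1.33954814 / 1.22577453 = 1.09281773.
Annualized real rate = 1.09281773^(1/4) − 1 = 2.2438% → 2.24%.

2.24%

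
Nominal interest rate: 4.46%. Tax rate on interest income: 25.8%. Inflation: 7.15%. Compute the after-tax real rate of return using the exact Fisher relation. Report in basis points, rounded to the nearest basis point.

After-tax nominal return = 4.46% × (1 − 0.258) = 3.30932%.
1 + r = 1.0330932 / 1.07150 = 0.964156
After-tax real rate = 0.964156 − 1 → -358 basis points.

-358 basis points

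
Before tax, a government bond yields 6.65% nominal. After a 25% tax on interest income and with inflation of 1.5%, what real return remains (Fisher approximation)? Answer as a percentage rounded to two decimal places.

After-tax nominal return = 6.65% × (1 − 0.25) = 4.9875%.
r ≈ 4.9875% − 1.5% → 3.49%.

3.49%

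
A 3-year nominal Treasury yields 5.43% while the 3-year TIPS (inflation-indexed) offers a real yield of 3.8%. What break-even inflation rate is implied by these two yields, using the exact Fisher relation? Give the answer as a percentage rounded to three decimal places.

(1 + π) = (1 + i)/(1 + r) = 1.05430 / 1.03800 = 1.015703
Break-even inflation = 1.015703 − 1 → 1.570%.

1.570%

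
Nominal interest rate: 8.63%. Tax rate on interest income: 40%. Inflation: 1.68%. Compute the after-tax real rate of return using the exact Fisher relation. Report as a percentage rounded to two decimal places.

After-tax nominal return = 8.63% × (1 − 0.4) = 5.1780%.
1 + r = 1.05178 / 1.01680 = 1.034402
After-tax real rate = 1.034402 − 1 → 3.44%.

3.44%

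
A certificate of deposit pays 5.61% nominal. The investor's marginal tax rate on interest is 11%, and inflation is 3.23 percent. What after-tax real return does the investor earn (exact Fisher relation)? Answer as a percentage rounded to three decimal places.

1.708%

After-tax nominal return = 5.61% × (1 − 0.11) = 4.9929%.
1 + r = 1.049929 / 1.03230 = 1.017077
After-tax real rate = 1.017077 − 1 → 1.708%.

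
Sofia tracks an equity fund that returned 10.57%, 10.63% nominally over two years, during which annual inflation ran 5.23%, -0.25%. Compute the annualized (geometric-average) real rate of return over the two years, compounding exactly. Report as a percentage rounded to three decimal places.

7.952%

Nominal growth factor = 1.1057 × 1.1063 = 1.223235910
Price-level growth factor = 1.0523 × 0.9975 = 1.049669250
Real growth factor = 1.223235910 / 1.049669250 = 1.165353667
Annualized real rate = 1.165353667^(1/2) − 1 = 7.95155% → 7.952%.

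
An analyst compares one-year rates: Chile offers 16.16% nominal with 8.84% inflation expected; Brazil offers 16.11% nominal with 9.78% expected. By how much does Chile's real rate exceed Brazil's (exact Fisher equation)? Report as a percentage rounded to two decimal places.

0.96%

Chile: (1 + 0.1616)/(1 + 0.0884) − 1 = 6.7255%
Brazil: (1 + 0.1611)/(1 + 0.0978) − 1 = 5.7661%
Differential = 6.7255% − 5.7661% = 0.9594% → 0.96%.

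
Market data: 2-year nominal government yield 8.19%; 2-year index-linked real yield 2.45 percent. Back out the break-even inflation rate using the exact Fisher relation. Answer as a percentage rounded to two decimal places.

5.60%

(1 + π) = (1 + i)/(1 + r) = 1.08190 / 1.02450 = 1.056027
Break-even inflation = 1.056027 − 1 → 5.60%.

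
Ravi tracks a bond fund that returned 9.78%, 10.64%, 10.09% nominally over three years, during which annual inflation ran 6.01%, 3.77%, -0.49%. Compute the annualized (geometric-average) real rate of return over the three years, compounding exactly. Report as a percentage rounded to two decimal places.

6.90%

Nominal growth factor = 1.0978 × 1.1064 × 1.1009 = 1.33715966
Price-level growth factor = 1.0601 × 1.0377 × 0.9951 = 1.09467545
Real growth factor = 1.33715966 / 1.09467545 = 1.22151242
Annualized real rate = 1.22151242^(1/3) − 1 = 6.8971% → 6.90%.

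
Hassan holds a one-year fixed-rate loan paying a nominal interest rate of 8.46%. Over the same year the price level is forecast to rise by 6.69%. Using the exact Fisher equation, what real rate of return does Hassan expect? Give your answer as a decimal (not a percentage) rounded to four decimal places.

1 + r = 1.08460 / 1.06690 = 1.016590
r = 1.016590 − 1 = 1.6590%, i.e. 0.0166.

0.0166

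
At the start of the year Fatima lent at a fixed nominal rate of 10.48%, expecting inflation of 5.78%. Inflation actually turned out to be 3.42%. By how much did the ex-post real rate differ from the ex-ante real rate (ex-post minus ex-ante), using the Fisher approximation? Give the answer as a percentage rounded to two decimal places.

Ex-ante: 10.48% − 5.78% = 4.700%
Ex-post: 10.48% − 3.42% = 7.060%
Difference (ex-post − ex-ante) = 2.3600% → 2.36%.

2.36%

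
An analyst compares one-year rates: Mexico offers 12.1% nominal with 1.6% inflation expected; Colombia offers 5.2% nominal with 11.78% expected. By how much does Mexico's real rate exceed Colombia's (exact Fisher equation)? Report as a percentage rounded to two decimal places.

Mexico: (1 + 0.1210)/(1 + 0.0160) − 1 = 10.3346%
Colombia: (1 + 0.0520)/(1 + 0.1178) − 1 = -5.8866%
Differential = 10.3346% − (-5.8866%) = 16.2212% → 16.22%.

16.22%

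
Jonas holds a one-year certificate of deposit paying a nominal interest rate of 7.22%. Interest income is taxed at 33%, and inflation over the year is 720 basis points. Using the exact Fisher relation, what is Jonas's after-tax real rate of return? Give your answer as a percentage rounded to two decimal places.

After-tax nominal return = 7.22% × (1 − 0.33) = 4.8374%.
1 + r = 1.048374 / 1.07200 = 0.977961
After-tax real rate = 0.977961 − 1 → -2.20%.

-2.20%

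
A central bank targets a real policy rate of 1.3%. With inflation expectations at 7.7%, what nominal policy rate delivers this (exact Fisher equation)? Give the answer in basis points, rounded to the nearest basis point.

910 basis points

(1 + i) = (1 + r)(1 + π) = 1.01300 × 1.07700 = 1.091001
i = 1.091001 − 1, so the required nominal rate is 910 basis points.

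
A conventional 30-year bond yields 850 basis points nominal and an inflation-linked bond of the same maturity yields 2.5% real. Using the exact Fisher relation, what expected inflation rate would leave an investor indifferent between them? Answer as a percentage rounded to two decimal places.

5.85%

(1 + π) = (1 + i)/(1 + r) = 1.08500 / 1.02500 = 1.058537
Break-even inflation = 1.058537 − 1 → 5.85%.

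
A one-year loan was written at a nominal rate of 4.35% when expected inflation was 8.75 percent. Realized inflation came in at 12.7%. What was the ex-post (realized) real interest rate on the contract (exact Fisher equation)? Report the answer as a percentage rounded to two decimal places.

-7.41%

Ex-post: (1 + 0.0435)/(1 + 0.1270) − 1 = -7.4091%
So the realized real rate is -7.41%.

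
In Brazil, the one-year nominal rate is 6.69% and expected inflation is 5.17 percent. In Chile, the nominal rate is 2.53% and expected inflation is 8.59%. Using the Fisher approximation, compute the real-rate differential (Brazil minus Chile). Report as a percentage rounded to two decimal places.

7.58%

Brazil: 6.69% − 5.17% = 1.520%
Chile: 2.53% − 8.59% = -6.060%
Differential = 7.580% → 7.58%.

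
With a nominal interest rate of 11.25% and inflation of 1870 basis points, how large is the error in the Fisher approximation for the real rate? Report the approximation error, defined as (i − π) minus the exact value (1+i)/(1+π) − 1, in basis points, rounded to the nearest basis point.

-117 basis points

Approximate: r ≈ 11.250% − 18.700% = -7.4500%
Exact: (1 + 0.1125)/(1 + 0.1870) − 1 = -6.2763%
Error = -7.4500% − (-6.2763%) = -1.1737% → -117 basis points.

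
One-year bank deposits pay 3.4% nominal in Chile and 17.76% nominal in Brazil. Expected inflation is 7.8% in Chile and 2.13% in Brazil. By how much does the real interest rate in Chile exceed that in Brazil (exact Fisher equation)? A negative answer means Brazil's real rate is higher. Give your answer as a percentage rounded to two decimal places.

Chile: (1 + 0.0340)/(1 + 0.0780) − 1 = -4.0816%
Brazil: (1 + 0.1776)/(1 + 0.0213) − 1 = 15.3040%
Differential = -4.0816% − 15.3040% = -19.3857% → -19.39%.

-19.39%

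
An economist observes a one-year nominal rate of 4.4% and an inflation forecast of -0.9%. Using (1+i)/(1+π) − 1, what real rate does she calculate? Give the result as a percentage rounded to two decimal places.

By the Fisher equation, 1 + r = (1 + i)/(1 + π).
1 + r = 1.04400 / 0.99100 = 1.053481
r = 1.053481 − 1 = 5.3481%, i.e. 5.35%.

5.35%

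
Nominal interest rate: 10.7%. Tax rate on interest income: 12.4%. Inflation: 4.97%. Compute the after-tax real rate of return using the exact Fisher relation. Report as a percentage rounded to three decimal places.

After-tax nominal return = 10.7% × (1 − 0.124) = 9.3732%.
1 + r = 1.093732 / 1.04970 = 1.041947
After-tax real rate = 1.041947 − 1 → 4.195%.

4.195%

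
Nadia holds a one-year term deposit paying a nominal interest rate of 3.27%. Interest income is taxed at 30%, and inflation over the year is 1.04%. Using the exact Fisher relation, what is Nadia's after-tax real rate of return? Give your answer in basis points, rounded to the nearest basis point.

124 basis points

After-tax nominal return = 3.27% × (1 − 0.3) = 2.2890%.
1 + r = 1.02289 / 1.01040 = 1.012361
After-tax real rate = 1.012361 − 1 → 124 basis points.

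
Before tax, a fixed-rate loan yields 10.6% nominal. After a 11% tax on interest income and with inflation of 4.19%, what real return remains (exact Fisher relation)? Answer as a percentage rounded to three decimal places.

After-tax nominal return = 10.6% × (1 − 0.11) = 9.4340%.
1 + r = 1.09434 / 1.04190 = 1.050331
After-tax real rate = 1.050331 − 1 → 5.033%.

5.033%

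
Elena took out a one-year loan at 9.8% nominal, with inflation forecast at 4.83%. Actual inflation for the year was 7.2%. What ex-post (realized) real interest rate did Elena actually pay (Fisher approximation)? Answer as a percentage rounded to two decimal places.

Ex-post: 9.8% − 7.2% = 2.600%
So the realized real rate is 2.60%.

2.60%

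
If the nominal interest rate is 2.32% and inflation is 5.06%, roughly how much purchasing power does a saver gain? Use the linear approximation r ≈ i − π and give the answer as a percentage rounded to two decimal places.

r ≈ i − π = 2.32% − 5.06% = -2.74%.

-2.74%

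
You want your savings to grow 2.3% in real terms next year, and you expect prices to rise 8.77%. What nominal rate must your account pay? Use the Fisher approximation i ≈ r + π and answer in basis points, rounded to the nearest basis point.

i ≈ r + π = 2.3% + 8.77% = 1107 basis points.

1107 basis points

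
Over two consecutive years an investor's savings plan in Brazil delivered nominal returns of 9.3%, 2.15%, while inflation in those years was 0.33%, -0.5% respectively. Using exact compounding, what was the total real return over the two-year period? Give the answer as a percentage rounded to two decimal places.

Compound the nominal returns: 1.0930 × 1.0215 = 1.116500.
Compound inflation: 1.0033 × 0.9950 = 0.998284.
Deflate: 1.116500 / 0.998284 = 1.118419.
Total real return = 1.118419 − 1 → 11.84%.

11.84%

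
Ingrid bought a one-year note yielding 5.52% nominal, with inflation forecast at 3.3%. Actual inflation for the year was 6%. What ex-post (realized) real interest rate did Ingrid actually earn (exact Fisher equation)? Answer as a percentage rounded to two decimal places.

Ex-post: (1 + 0.0552)/(1 + 0.0600) − 1 = -0.4528%
So the realized real rate is -0.45%.

-0.45%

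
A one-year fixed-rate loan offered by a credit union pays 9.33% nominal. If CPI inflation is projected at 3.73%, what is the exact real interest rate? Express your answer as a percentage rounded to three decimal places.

1 + r = 1.09330 / 1.03730 = 1.053986
r = 1.053986 − 1 = 5.3986%, i.e. 5.399%.

5.399%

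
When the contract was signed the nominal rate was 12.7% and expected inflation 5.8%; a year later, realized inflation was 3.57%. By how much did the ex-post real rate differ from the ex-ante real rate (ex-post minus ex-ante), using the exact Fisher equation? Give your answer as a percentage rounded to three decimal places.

2.294%

Ex-ante: (1 + 0.1270)/(1 + 0.0580) − 1 = 6.5217%
Ex-post: (1 + 0.1270)/(1 + 0.0357) − 1 = 8.8153%
Difference (ex-post − ex-ante) = 2.2936% → 2.294%.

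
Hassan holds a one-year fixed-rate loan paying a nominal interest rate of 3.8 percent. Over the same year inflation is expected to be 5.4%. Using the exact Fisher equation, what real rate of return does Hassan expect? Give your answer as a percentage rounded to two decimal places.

1 + r = 1.03800 / 1.05400 = 0.984820
r = 0.984820 − 1 = -1.5180%, i.e. -1.52%.

-1.52%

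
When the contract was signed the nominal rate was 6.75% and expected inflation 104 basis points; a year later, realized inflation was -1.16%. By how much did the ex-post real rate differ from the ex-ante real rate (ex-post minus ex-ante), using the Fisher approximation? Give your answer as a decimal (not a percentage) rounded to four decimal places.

0.0220

Ex-ante: 6.75% − 1.04% = 5.710%
Ex-post: 6.75% − (-1.16%) = 7.910%
Difference (ex-post − ex-ante) = 2.2000% → 0.0220.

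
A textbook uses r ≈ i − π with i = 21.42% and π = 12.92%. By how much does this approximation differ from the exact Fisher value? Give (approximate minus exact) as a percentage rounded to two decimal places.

0.97%

Approximate: r ≈ 21.420% − 12.920% = 8.5000%
Exact: (1 + 0.2142)/(1 + 0.1292) − 1 = 7.5275%
Error = 8.5000% − 7.5275% = 0.9725% → 0.97%.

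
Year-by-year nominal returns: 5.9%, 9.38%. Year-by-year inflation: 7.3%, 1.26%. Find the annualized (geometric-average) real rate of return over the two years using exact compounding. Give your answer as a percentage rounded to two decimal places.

Nominal growth factor = 1.0590 × 1.0938 = 1.15833420
Price-level growth factor = 1.0730 × 1.0126 = 1.08651980
Real growth factor = 1.15833420 / 1.08651980 = 1.06609580
Annualized real rate = 1.06609580^(1/2) − 1 = 3.2519% → 3.25%.

3.25%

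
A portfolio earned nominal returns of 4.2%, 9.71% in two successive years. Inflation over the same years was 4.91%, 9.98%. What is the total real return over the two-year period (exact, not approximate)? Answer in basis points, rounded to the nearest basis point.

-92 basis points

Nominal growth factor = 1.0420 × 1.0971 = 1.143178
Price-level growth factor = 1.0491 × 1.0998 = 1.153800
Real growth factor = 1.143178 / 1.153800 = 0.990794
Total real return = 0.990794 − 1 → -92 basis points.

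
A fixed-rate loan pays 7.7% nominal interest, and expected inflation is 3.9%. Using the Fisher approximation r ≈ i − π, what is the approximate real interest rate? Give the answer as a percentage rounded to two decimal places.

3.80%

r ≈ i − π = 7.7% − 3.9% = 3.80%.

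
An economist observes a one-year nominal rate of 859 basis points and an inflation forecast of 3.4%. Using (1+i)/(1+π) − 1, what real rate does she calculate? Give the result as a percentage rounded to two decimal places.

By the Fisher identity, 1 + r = (1 + i)/(1 + π).
1 + r = 1.08590 / 1.03400 = 1.050193
r = 1.050193 − 1 = 5.0193%, i.e. 5.02%.

5.02%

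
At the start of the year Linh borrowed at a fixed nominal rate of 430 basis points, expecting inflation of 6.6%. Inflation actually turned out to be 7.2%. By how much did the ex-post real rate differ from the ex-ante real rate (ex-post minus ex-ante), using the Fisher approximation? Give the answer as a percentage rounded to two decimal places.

Ex-ante: 4.3% − 6.6% = -2.300%
Ex-post: 4.3% − 7.2% = -2.900%
Difference (ex-post − ex-ante) = -0.6000% → -0.60%.

-0.60%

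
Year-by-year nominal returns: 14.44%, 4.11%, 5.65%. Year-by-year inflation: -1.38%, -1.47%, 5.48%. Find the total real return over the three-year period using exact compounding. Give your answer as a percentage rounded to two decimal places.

Nominal growth factor = 1.1444 × 1.0411 × 1.0565 = 1.258751
Price-level growth factor = 0.9862 × 0.9853 × 1.0548 = 1.024952
Real growth factor = 1.258751 / 1.024952 = 1.228107
Total real return = 1.228107 − 1 → 22.81%.

22.81%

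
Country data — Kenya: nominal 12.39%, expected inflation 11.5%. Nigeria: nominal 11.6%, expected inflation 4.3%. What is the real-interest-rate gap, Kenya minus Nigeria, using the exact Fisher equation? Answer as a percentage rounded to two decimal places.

Kenya: (1 + 0.1239)/(1 + 0.1150) − 1 = 0.7982%
Nigeria: (1 + 0.1160)/(1 + 0.0430) − 1 = 6.9990%
Differential = 0.7982% − 6.9990% = -6.2008% → -6.20%.

-6.20%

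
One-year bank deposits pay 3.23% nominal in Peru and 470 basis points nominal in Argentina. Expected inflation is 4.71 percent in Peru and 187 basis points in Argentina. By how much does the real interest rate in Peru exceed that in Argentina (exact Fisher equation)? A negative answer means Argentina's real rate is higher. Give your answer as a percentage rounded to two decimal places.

Peru: (1 + 0.0323)/(1 + 0.0471) − 1 = -1.4134%
Argentina: (1 + 0.0470)/(1 + 0.0187) − 1 = 2.7781%
Differential = -1.4134% − 2.7781% = -4.1915% → -4.19%.

-4.19%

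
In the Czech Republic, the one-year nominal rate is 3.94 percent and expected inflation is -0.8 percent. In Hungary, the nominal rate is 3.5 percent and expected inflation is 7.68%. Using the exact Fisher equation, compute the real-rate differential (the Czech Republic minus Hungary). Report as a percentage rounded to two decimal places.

The Czech Republic: (1 + 0.0394)/(1 − 0.0080) − 1 = 4.7782%
Hungary: (1 + 0.0350)/(1 + 0.0768) − 1 = -3.8819%
Differential = 4.7782% − (-3.8819%) = 8.6601% → 8.66%.

8.66%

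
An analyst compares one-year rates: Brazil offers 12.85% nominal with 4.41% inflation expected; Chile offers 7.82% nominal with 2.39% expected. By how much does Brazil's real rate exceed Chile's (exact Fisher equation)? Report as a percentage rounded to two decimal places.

2.78%

Brazil: (1 + 0.1285)/(1 + 0.0441) − 1 = 8.0835%
Chile: (1 + 0.0782)/(1 + 0.0239) − 1 = 5.3033%
Differential = 8.0835% − 5.3033% = 2.7803% → 2.78%.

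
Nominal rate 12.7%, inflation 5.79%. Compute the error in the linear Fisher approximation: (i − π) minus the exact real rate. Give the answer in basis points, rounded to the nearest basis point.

Approximate: r ≈ 12.700% − 5.790% = 6.9100%
Exact: (1 + 0.1270)/(1 + 0.0579) − 1 = 6.5318%
Error = 6.9100% − 6.5318% = 0.3782% → 38 basis points.

38 basis points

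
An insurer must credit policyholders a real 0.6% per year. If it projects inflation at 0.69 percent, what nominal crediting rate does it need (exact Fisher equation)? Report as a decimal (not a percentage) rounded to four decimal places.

(1 + i) = (1 + r)(1 + π) = 1.00600 × 1.00690 = 1.0129414
i = 1.0129414 − 1, so the required nominal rate is 0.0129.

0.0129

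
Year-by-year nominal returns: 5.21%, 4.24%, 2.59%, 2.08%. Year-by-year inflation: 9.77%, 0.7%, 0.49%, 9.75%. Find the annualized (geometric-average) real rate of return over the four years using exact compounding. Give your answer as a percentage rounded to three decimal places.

Nominal growth factor = 1.0521 × 1.0424 × 1.0259 × 1.0208 = 1.14851617
Price-level growth factor = 1.0977 × 1.0070 × 1.0049 × 1.0975 = 1.21910331
Real growth factor = 1.14851617 / 1.21910331 = 0.94209913
Annualized real rate = 0.94209913^(1/4) − 1 = -1.4801% → -1.480%.

-1.480%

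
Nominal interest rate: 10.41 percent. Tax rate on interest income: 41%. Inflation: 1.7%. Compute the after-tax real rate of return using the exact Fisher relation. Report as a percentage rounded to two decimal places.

4.37%

After-tax nominal return = 10.41% × (1 − 0.41) = 6.1419%.
1 + r = 1.061419 / 1.01700 = 1.043676
After-tax real rate = 1.043676 − 1 → 4.37%.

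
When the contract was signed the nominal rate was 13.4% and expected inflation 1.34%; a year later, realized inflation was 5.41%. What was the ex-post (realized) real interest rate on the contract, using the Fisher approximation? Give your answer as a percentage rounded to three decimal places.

7.990%

Ex-post: 13.4% − 5.41% = 7.990%
So the realized real rate is 7.990%.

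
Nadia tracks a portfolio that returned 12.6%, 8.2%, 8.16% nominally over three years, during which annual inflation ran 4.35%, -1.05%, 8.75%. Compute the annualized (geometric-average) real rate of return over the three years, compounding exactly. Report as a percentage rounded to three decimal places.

5.479%

Compound the nominal returns: 1.1260 × 1.0820 × 1.0816 = 1.31774789.
Compound inflation: 1.0435 × 0.9895 × 1.0875 = 1.12289078.
Deflate: 1.31774789 / 1.12289078 = 1.17353166.
Annualized real rate = 1.17353166^(1/3) − 1 = 5.4787% → 5.479%.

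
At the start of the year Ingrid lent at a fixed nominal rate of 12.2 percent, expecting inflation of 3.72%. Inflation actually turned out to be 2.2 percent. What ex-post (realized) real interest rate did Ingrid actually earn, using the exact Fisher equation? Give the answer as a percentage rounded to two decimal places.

Ex-post: (1 + 0.1220)/(1 + 0.0220) − 1 = 9.7847%
So the realized real rate is 9.78%.

9.78%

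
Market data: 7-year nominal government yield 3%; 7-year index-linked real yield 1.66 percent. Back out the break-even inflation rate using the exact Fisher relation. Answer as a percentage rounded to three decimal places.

(1 + π) = (1 + i)/(1 + r) = 1.03000 / 1.01660 = 1.013181
Break-even inflation = 1.013181 − 1 → 1.318%.

1.318%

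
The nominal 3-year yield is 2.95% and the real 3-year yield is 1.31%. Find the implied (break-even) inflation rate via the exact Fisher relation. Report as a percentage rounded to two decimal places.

1.62%

(1 + π) = (1 + i)/(1 + r) = 1.02950 / 1.01310 = 1.016188
Break-even inflation = 1.016188 − 1 → 1.62%.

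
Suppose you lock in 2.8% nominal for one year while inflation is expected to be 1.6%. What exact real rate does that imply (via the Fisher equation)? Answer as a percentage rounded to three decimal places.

By the Fisher equation, 1 + r = (1 + i)/(1 + π).
1 + r = 1.02800 / 1.01600 = 1.011811
r = 1.011811 − 1 = 1.1811%, i.e. 1.181%.

1.181%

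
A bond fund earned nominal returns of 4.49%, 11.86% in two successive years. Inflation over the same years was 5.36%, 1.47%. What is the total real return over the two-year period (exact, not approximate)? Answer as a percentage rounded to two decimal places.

9.33%

Compound the nominal returns: 1.0449 × 1.1186 = 1.168825.
Compound inflation: 1.0536 × 1.0147 = 1.069088.
Deflate: 1.168825 / 1.069088 = 1.093292.
Total real return = 1.093292 − 1 → 9.33%.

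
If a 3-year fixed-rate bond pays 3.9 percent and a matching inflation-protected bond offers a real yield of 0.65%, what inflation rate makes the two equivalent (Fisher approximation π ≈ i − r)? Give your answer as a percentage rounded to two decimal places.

π ≈ i − r = 3.9% − 0.65% → 3.25%.

3.25%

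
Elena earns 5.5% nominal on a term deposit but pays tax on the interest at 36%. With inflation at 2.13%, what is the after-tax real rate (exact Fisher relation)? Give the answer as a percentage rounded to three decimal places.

1.361%

After-tax nominal return = 5.5% × (1 − 0.36) = 3.5200%.
1 + r = 1.03520 / 1.02130 = 1.013610
After-tax real rate = 1.013610 − 1 → 1.361%.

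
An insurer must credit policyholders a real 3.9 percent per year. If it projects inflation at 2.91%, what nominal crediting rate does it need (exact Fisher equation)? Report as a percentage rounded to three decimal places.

(1 + i) = (1 + r)(1 + π) = 1.03900 × 1.02910 = 1.0692349
i = 1.0692349 − 1, so the required nominal rate is 6.923%.

6.923%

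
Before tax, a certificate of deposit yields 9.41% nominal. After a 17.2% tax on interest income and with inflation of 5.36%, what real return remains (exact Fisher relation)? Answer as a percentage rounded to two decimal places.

2.31%

After-tax nominal return = 9.41% × (1 − 0.172) = 7.79148%.
1 + r = 1.0779148 / 1.05360 = 1.023078
After-tax real rate = 1.023078 − 1 → 2.31%.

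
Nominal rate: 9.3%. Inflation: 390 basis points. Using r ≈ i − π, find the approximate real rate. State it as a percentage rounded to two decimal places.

r ≈ i − π = 9.3% − 3.9% = 5.40%.

5.40%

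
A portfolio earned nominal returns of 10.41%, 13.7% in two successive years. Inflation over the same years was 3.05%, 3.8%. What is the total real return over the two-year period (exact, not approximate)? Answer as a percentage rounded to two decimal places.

17.36%

Compound the nominal returns: 1.1041 × 1.1370 = 1.255362.
Compound inflation: 1.0305 × 1.0380 = 1.069659.
Deflate: 1.255362 / 1.069659 = 1.173609.
Total real return = 1.173609 − 1 → 17.36%.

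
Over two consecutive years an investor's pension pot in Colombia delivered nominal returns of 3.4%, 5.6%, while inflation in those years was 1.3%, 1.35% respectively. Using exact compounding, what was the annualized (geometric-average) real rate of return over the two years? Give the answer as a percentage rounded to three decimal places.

3.128%

Compound the nominal returns: 1.0340 × 1.0560 = 1.09190400.
Compound inflation: 1.0130 × 1.0135 = 1.02667550.
Deflate: 1.09190400 / 1.02667550 = 1.06353371.
Annualized real rate = 1.06353371^(1/2) − 1 = 3.1278% → 3.128%.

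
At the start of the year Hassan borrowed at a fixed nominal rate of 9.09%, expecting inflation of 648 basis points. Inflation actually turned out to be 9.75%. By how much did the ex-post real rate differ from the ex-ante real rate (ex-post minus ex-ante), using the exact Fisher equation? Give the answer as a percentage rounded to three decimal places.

-3.053%

Ex-ante: (1 + 0.0909)/(1 + 0.0648) − 1 = 2.45116%
Ex-post: (1 + 0.0909)/(1 + 0.0975) − 1 = -0.60137%
Difference (ex-post − ex-ante) = -3.05253% → -3.053%.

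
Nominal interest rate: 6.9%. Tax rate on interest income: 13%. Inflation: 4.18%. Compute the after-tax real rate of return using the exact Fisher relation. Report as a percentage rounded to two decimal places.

After-tax nominal return = 6.9% × (1 − 0.13) = 6.0030%.
1 + r = 1.06003 / 1.04180 = 1.017499
After-tax real rate = 1.017499 − 1 → 1.75%.

1.75%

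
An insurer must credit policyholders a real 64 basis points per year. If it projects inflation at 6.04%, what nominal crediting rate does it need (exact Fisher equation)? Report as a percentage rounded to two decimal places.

6.72%

(1 + i) = (1 + r)(1 + π) = 1.00640 × 1.06040 = 1.06718656
i = 1.06718656 − 1, so the required nominal rate is 6.72%.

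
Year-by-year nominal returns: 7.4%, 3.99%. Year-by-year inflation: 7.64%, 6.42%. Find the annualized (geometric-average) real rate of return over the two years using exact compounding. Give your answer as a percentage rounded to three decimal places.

Compound the nominal returns: 1.0740 × 1.0399 = 1.11685260.
Compound inflation: 1.0764 × 1.0642 = 1.14550488.
Deflate: 1.11685260 / 1.14550488 = 0.97498720.
Annualized real rate = 0.97498720^(1/2) − 1 = -1.2586% → -1.259%.

-1.259%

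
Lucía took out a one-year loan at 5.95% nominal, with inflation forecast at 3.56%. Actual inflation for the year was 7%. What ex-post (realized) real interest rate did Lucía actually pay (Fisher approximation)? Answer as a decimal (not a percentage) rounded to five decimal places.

-0.01050

Ex-post: 5.95% − 7% = -1.050%
So the realized real rate is -0.01050.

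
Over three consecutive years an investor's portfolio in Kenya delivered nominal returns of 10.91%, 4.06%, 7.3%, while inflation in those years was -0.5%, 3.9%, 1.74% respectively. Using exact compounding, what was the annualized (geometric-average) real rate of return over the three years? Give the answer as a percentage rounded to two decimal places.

5.59%

Compound the nominal returns: 1.1091 × 1.0406 × 1.0730 = 1.23838091.
Compound inflation: 0.9950 × 1.0390 × 1.0174 = 1.05179321.
Deflate: 1.23838091 / 1.05179321 = 1.17739961.
Annualized real rate = 1.17739961^(1/3) − 1 = 5.5945% → 5.59%.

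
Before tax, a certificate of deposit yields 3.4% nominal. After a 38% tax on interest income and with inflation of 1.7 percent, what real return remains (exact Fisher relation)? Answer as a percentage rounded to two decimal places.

0.40%

After-tax nominal return = 3.4% × (1 − 0.38) = 2.1080%.
1 + r = 1.02108 / 1.01700 = 1.004012
After-tax real rate = 1.004012 − 1 → 0.40%.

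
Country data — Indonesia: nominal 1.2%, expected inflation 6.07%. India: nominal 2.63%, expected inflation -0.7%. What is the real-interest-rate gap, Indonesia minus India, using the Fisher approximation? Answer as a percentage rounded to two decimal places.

-8.20%

Indonesia: 1.2% − 6.07% = -4.870%
India: 2.63% − (-0.7%) = 3.330%
Differential = -8.200% → -8.20%.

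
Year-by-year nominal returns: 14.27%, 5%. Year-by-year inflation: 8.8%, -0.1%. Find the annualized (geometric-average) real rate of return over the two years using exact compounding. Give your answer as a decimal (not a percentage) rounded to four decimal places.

0.0507

Compound the nominal returns: 1.1427 × 1.0500 = 1.19983500.
Compound inflation: 1.0880 × 0.9990 = 1.08691200.
Deflate: 1.19983500 / 1.08691200 = 1.10389342.
Annualized real rate = 1.10389342^(1/2) − 1 = 5.0663% → 0.0507.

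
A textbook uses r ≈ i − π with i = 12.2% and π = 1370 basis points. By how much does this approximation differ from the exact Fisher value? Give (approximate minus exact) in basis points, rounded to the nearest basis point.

-18 basis points

Approximate: r ≈ 12.200% − 13.700% = -1.5000%
Exact: (1 + 0.1220)/(1 + 0.1370) − 1 = -1.3193%
Error = -1.5000% − (-1.3193%) = -0.1807% → -18 basis points.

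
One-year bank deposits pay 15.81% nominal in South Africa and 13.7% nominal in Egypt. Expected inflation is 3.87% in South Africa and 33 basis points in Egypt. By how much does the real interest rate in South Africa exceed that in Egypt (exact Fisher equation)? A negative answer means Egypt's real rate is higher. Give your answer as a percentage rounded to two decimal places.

South Africa: (1 + 0.1581)/(1 + 0.0387) − 1 = 11.4951%
Egypt: (1 + 0.1370)/(1 + 0.0033) − 1 = 13.3260%
Differential = 11.4951% − 13.3260% = -1.8309% → -1.83%.

-1.83%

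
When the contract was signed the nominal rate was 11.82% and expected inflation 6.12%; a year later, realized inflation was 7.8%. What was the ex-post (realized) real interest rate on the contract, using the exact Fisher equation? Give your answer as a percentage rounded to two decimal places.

3.73%

Ex-post: (1 + 0.1182)/(1 + 0.0780) − 1 = 3.7291%
So the realized real rate is 3.73%.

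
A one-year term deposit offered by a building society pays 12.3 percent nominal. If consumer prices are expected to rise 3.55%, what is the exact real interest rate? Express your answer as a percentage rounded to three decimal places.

8.450%

By the Fisher equation, 1 + r = (1 + i)/(1 + π).
1 + r = 1.12300 / 1.03550 = 1.084500
r = 1.084500 − 1 = 8.4500%, i.e. 8.450%.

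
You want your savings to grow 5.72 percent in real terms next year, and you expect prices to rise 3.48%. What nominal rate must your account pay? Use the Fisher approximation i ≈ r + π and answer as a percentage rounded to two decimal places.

i ≈ r + π = 5.72% + 3.48% = 9.20%.

9.20%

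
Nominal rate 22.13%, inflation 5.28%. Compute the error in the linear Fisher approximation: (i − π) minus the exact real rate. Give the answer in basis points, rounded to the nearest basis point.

85 basis points

Approximate: r ≈ 22.130% − 5.280% = 16.8500%
Exact: (1 + 0.2213)/(1 + 0.0528) − 1 = 16.0049%
Error = 16.8500% − 16.0049% = 0.8451% → 85 basis points.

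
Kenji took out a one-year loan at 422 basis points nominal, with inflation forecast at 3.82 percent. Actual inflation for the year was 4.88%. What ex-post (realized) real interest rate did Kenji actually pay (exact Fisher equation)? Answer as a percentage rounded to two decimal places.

-0.63%

Ex-post: (1 + 0.0422)/(1 + 0.0488) − 1 = -0.6293%
So the realized real rate is -0.63%.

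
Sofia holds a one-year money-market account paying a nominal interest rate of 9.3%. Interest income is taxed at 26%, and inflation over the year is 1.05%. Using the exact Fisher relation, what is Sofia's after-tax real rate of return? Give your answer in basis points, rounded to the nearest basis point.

577 basis points

After-tax nominal return = 9.3% × (1 − 0.26) = 6.8820%.
1 + r = 1.06882 / 1.01050 = 1.057714
After-tax real rate = 1.057714 − 1 → 577 basis points.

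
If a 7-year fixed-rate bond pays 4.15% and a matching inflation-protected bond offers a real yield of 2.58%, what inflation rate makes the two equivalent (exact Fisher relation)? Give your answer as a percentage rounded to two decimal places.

1.53%

(1 + π) = (1 + i)/(1 + r) = 1.04150 / 1.02580 = 1.015305
Break-even inflation = 1.015305 − 1 → 1.53%.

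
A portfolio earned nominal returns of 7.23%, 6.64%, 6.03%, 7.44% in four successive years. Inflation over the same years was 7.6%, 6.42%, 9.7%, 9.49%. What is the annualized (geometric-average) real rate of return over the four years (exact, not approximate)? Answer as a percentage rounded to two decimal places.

Compound the nominal returns: 1.0723 × 1.0664 × 1.0603 × 1.0744 = 1.30266038.
Compound inflation: 1.0760 × 1.0642 × 1.0970 × 1.0949 = 1.37536070.
Deflate: 1.30266038 / 1.37536070 = 0.94714091.
Annualized real rate = 0.94714091^(1/4) − 1 = -1.3485% → -1.35%.

-1.35%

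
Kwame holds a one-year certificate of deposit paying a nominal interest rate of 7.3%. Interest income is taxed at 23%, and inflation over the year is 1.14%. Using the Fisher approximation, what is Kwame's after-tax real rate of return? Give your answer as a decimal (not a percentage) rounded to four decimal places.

After-tax nominal return = 7.3% × (1 − 0.23) = 5.6210%.
r ≈ 5.6210% − 1.14% → 0.0448.

0.0448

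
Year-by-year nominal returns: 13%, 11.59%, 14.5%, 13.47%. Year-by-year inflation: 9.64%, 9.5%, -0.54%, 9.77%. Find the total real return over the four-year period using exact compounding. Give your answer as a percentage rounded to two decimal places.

Compound the nominal returns: 1.1300 × 1.1159 × 1.1450 × 1.1347 = 1.638288.
Compound inflation: 1.0964 × 1.0950 × 0.9946 × 1.0977 = 1.310736.
Deflate: 1.638288 / 1.310736 = 1.249899.
Total real return = 1.249899 − 1 → 24.99%.

24.99%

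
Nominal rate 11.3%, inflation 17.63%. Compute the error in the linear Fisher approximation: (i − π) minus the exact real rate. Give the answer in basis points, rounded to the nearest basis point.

-95 basis points

Approximate: r ≈ 11.300% − 17.630% = -6.3300%
Exact: (1 + 0.1130)/(1 + 0.1763) − 1 = -5.3813%
Error = -6.3300% − (-5.3813%) = -0.9487% → -95 basis points.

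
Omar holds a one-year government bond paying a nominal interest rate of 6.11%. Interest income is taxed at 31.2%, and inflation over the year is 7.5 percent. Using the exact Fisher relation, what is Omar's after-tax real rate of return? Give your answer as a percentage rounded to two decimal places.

After-tax nominal return = 6.11% × (1 − 0.312) = 4.20368%.
1 + r = 1.0420368 / 1.07500 = 0.969337
After-tax real rate = 0.969337 − 1 → -3.07%.

-3.07%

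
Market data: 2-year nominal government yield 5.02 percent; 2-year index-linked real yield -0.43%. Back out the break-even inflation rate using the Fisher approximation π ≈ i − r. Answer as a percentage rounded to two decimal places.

π ≈ i − r = 5.02% − (-0.43%) → 5.45%.

5.45%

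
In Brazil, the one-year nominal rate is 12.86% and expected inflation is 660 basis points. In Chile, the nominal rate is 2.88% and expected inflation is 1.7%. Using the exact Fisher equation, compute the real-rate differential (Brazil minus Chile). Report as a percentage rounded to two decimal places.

Brazil: (1 + 0.1286)/(1 + 0.0660) − 1 = 5.8724%
Chile: (1 + 0.0288)/(1 + 0.0170) − 1 = 1.1603%
Differential = 5.8724% − 1.1603% = 4.7121% → 4.71%.

4.71%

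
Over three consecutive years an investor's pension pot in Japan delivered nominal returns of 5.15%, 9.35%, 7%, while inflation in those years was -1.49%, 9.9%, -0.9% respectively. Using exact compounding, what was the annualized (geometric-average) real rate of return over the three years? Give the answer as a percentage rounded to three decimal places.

Compound the nominal returns: 1.0515 × 1.0935 × 1.0700 = 1.230302318.
Compound inflation: 0.9851 × 1.0990 × 0.9910 = 1.072881276.
Deflate: 1.230302318 / 1.072881276 = 1.146727364.
Annualized real rate = 1.146727364^(1/3) − 1 = 4.66948% → 4.669%.

4.669%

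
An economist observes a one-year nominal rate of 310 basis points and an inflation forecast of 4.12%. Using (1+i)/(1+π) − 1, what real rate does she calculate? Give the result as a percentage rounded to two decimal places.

-0.98%

1 + r = 1.03100 / 1.04120 = 0.990204
r = 0.990204 − 1 = -0.9796%, i.e. -0.98%.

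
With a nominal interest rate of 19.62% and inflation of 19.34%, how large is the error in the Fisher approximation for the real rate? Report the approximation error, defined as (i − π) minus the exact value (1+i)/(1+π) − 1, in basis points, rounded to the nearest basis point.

Approximate: r ≈ 19.620% − 19.340% = 0.2800%
Exact: (1 + 0.1962)/(1 + 0.1934) − 1 = 0.2346%
Error = 0.2800% − 0.2346% = 0.0454% → 5 basis points.

5 basis points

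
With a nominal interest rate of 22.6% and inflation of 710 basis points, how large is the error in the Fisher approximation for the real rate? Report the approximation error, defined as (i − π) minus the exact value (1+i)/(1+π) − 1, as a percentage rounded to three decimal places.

Approximate: r ≈ 22.600% − 7.100% = 15.5000%
Exact: (1 + 0.2260)/(1 + 0.0710) − 1 = 14.47246%
Error = 15.5000% − 14.47246% = 1.02754% → 1.028%.

1.028%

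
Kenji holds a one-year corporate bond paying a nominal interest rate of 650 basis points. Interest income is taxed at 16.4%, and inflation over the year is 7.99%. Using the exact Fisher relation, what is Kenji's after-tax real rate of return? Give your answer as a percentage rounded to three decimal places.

After-tax nominal return = 6.5% × (1 − 0.164) = 5.4340%.
1 + r = 1.05434 / 1.07990 = 0.976331
After-tax real rate = 0.976331 − 1 → -2.367%.

-2.367%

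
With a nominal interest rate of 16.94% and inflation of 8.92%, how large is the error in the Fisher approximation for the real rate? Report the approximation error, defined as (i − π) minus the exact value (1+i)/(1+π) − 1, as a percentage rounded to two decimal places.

0.66%

Approximate: r ≈ 16.940% − 8.920% = 8.0200%
Exact: (1 + 0.1694)/(1 + 0.0892) − 1 = 7.3632%
Error = 8.0200% − 7.3632% = 0.6568% → 0.66%.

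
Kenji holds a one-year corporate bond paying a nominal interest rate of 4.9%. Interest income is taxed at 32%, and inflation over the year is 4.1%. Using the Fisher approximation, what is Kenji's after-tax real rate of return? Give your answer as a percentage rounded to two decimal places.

After-tax nominal return = 4.9% × (1 − 0.32) = 3.3320%.
r ≈ 3.3320% − 4.1% → -0.77%.

-0.77%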